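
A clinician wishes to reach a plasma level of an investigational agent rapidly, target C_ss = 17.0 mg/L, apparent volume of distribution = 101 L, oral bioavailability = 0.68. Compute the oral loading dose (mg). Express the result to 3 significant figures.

LD = Css × Vd / F = 17.0 × 101 / 0.68 = 2525 mg

2530 mg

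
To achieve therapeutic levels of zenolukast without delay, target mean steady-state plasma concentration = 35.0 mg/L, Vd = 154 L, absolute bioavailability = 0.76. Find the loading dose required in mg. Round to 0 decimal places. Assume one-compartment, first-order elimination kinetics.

7092 mg

LD = Css × Vd / F = 35.0 × 154 / 0.76 = 7092 mg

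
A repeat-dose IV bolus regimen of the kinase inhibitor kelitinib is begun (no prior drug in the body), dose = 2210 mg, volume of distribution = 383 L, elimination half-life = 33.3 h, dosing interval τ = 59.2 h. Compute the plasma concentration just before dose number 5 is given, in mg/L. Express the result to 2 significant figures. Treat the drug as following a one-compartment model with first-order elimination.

C₀ per dose = Dose / Vd = 2210 / 383 = 5.770 mg/L
k = ln2 / t½ = 0.693147 / 33.3 = 0.02082 h⁻¹
Fraction remaining after one interval: r = e^(−kτ) = e^(−0.02082 × 59.2) = 0.2915
Before dose 5, 4 doses have been given (aged 1τ, 2τ, 3τ, 4τ).
C_trough = C₀ × (r + r² + … + r^4) = C₀ × r(1−r^4)/(1−r)
        = 5.770 × 0.2915 × (1 − 0.007220) / (1 − 0.2915) = 2.357 mg/L

2.4 mg/L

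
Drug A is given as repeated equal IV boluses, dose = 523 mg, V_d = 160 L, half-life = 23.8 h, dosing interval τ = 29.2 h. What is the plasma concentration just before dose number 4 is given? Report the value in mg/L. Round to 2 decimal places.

C₀ per dose = Dose / Vd = 523 / 160 = 3.269 mg/L
k = ln2 / t½ = 0.693147 / 23.8 = 0.02912 h⁻¹
Fraction remaining after one interval: r = e^(−kτ) = e^(−0.02912 × 29.2) = 0.4273
Before dose 4, 3 doses have been given (aged 1τ, 2τ, 3τ).
C_trough = C₀ × (r + r² + … + r^3) = C₀ × r(1−r^3)/(1−r)
        = 3.269 × 0.4273 × (1 − 0.07802) / (1 − 0.4273) = 2.249 mg/L

2.25 mg/L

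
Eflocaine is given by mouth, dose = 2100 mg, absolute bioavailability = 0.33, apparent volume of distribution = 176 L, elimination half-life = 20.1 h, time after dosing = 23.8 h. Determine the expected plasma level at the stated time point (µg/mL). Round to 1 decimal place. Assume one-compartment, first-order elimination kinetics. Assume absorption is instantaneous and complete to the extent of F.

Amount reaching circulation = F × Dose = 0.33 × 2100 = 693.0 mg
C₀ = F·Dose / Vd = 693.0 / 176 = 3.938 mg/L
k = ln2 / t½ = 0.693147 / 20.1 = 0.03448 h⁻¹
C = C₀ · e^(−k·t) = 3.938 × e^(−0.03448 × 23.8)
  = 3.938 × 0.4402 = 1.734 mg/L
(1.734 mg/L = 1.734 µg/mL)

1.7 µg/mL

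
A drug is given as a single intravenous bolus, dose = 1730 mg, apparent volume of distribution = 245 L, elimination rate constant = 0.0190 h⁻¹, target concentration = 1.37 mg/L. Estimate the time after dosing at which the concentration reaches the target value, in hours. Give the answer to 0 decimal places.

C₀ = Dose / Vd = 1730 / 245 = 7.061 mg/L
t = ln(C₀ / C) / k = ln(7.061 / 1.37) / 0.01900
  = ln(5.154) / 0.01900 = 1.640 / 0.01900 = 86.32 h

86 h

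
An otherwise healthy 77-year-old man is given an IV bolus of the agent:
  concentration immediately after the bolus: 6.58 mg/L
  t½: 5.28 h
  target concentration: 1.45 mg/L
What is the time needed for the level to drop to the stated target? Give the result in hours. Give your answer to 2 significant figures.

12 h

k = ln2 / t½ = 0.693147 / 5.28 = 0.1313 h⁻¹
t = ln(C₀ / C) / k = ln(6.580 / 1.45) / 0.1313
  = ln(4.538) / 0.1313 = 1.512 / 0.1313 = 11.52 h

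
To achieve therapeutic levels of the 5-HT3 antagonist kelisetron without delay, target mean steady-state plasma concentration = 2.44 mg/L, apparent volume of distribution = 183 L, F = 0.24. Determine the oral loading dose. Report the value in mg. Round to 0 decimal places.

1861 mg

LD = Css × Vd / F = 2.44 × 183 / 0.24 = 1861 mg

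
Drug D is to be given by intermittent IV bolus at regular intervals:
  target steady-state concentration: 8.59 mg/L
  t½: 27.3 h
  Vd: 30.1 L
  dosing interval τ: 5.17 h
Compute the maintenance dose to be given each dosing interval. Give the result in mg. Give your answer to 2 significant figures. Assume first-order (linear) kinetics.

34 mg

k = ln2 / t½ = 0.693147 / 27.3 = 0.02539 h⁻¹
CL = k × Vd = 0.02539 × 30.1 = 0.7642 L/h
At steady state, Dose/τ = Css × CL.
Dose = Css × CL × τ = 8.59 × 0.7642 × 5.17 = 33.94 mg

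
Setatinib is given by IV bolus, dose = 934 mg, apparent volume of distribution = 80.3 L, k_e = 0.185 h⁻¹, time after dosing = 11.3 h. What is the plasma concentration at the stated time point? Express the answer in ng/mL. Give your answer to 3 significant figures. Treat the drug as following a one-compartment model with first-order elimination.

C₀ = Dose / Vd = 934.0 / 80.3 = 11.63 mg/L
C = C₀ · e^(−k·t) = 11.63 × e^(−0.1850 × 11.3)
  = 11.63 × 0.1236 = 1.437 mg/L
Convert: 1.437 mg/L × 1000 = 1437 ng/mL

1440 ng/mL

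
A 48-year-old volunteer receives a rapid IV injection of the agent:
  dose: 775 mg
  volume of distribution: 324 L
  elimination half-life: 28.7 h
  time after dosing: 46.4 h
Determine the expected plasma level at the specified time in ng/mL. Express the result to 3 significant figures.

C₀ = Dose / Vd = 775.0 / 324 = 2.392 mg/L
k = ln2 / t½ = 0.693147 / 28.7 = 0.02415 h⁻¹
C = C₀ · e^(−k·t) = 2.392 × e^(−0.02415 × 46.4)
  = 2.392 × 0.3261 = 0.7800 mg/L
Convert: 0.7800 mg/L × 1000 = 780.0 ng/mL

780 ng/mL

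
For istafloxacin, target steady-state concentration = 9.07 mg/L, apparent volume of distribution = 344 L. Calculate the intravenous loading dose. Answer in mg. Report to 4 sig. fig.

LD = Css × Vd = 9.07 × 344 = 3120 mg

3120 mg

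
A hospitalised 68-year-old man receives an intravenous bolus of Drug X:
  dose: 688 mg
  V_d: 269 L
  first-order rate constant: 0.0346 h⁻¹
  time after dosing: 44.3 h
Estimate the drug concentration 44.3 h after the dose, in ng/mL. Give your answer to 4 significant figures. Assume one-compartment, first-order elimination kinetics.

552.3 ng/mL

C₀ = Dose / Vd = 688.0 / 269 = 2.558 mg/L
C = C₀ · e^(−k·t) = 2.558 × e^(−0.03460 × 44.3)
  = 2.558 × 0.2159 = 0.5523 mg/L
Convert: 0.5523 mg/L × 1000 = 552.3 ng/mL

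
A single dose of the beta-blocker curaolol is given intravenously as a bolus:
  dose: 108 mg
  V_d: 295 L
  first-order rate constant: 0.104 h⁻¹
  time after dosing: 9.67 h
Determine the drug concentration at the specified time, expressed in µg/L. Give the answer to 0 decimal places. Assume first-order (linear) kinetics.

134 µg/L

C₀ = Dose / Vd = 108.0 / 295 = 0.3661 mg/L
C = C₀ · e^(−k·t) = 0.3661 × e^(−0.1040 × 9.67)
  = 0.3661 × 0.3658 = 0.1339 mg/L
Convert: 0.1339 mg/L × 1000 = 133.9 µg/L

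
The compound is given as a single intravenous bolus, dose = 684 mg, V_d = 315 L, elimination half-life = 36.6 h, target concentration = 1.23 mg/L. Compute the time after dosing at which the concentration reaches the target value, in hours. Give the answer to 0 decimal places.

30 h

C₀ = Dose / Vd = 684.0 / 315 = 2.171 mg/L
k = ln2 / t½ = 0.693147 / 36.6 = 0.01894 h⁻¹
t = ln(C₀ / C) / k = ln(2.171 / 1.23) / 0.01894
  = ln(1.765) / 0.01894 = 0.5682 / 0.01894 = 30.00 h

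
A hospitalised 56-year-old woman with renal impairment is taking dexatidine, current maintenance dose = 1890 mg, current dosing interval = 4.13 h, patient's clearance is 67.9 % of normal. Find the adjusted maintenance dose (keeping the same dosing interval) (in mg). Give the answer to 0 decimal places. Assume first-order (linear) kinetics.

To keep the same average steady-state level, dosing rate must scale with clearance.
CL ratio = 67.9 / 100 = 0.6790
New dose (same interval) = 1890 × 0.6790 = 1283 mg

1283 mg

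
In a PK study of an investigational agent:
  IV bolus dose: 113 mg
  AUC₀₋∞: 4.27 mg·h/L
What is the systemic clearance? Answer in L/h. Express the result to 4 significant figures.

26.46 L/h

CL = Dose / AUC = 113 / 4.27 = 26.46 L/h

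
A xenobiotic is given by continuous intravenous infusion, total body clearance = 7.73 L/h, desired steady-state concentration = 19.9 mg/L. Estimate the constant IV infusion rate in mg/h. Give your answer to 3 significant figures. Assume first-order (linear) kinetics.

154 mg/h

At steady state, infusion rate R₀ = Css × CL = 19.9 × 7.730 = 153.8 mg/h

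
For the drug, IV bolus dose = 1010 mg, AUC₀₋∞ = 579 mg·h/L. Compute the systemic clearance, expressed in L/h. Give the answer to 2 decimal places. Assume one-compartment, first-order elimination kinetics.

CL = Dose / AUC = 1010 / 579 = 1.744 L/h

1.74 L/h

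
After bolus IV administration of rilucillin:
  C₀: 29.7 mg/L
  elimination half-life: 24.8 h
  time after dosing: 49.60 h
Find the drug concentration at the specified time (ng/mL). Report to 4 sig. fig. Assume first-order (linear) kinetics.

7425 ng/mL

k = ln2 / t½ = 0.693147 / 24.8 = 0.02795 h⁻¹
t / t½ = 49.60 / 24.8 = 2 half-lives
C = C₀ × (1/2)^2 = 29.70 × 0.2500 = 7.425 mg/L
Convert: 7.425 mg/L × 1000 = 7425 ng/mL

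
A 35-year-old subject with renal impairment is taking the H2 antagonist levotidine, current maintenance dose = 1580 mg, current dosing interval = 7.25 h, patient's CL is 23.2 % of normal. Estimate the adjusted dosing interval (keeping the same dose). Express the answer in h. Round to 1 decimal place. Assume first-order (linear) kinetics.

31.3 h

To keep the same average steady-state level, dosing rate must scale with clearance.
CL ratio = 23.2 / 100 = 0.2320
New interval (same dose) = 7.25 / 0.2320 = 31.25 h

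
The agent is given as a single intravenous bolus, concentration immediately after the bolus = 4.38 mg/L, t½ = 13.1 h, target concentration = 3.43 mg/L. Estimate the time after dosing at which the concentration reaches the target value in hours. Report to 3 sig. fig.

4.62 h

k = ln2 / t½ = 0.693147 / 13.1 = 0.05291 h⁻¹
t = ln(C₀ / C) / k = ln(4.380 / 3.43) / 0.05291
  = ln(1.277) / 0.05291 = 0.2445 / 0.05291 = 4.621 h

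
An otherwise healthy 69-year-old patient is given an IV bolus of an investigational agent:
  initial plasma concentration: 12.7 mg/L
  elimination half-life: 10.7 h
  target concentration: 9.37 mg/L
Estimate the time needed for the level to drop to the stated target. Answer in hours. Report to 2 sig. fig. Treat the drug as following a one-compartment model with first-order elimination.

4.7 h

k = ln2 / t½ = 0.693147 / 10.7 = 0.06478 h⁻¹
t = ln(C₀ / C) / k = ln(12.70 / 9.37) / 0.06478
  = ln(1.355) / 0.06478 = 0.3038 / 0.06478 = 4.690 h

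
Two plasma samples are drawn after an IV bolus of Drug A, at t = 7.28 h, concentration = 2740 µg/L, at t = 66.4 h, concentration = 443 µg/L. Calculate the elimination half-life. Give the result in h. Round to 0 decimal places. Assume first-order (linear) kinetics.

k = ln(C₁/C₂) / (t₂ − t₁) = ln(2740/443) / (66.4 − 7.28)
  = 1.822 / 59.12 = 0.03082 h⁻¹
t½ = ln2 / k = 0.693147 / 0.03082 = 22.49 h

22 h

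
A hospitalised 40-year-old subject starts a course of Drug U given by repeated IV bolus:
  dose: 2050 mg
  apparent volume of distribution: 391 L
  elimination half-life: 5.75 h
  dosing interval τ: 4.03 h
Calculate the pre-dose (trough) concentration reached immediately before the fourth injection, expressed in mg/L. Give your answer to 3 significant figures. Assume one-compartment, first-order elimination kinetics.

C₀ per dose = Dose / Vd = 2050 / 391 = 5.243 mg/L
k = ln2 / t½ = 0.693147 / 5.75 = 0.1205 h⁻¹
Fraction remaining after one interval: r = e^(−kτ) = e^(−0.1205 × 4.03) = 0.6153
Before dose 4, 3 doses have been given (aged 1τ, 2τ, 3τ).
C_trough = C₀ × (r + r² + … + r^3) = C₀ × r(1−r^3)/(1−r)
        = 5.243 × 0.6153 × (1 − 0.2329) / (1 − 0.6153) = 6.433 mg/L

6.43 mg/L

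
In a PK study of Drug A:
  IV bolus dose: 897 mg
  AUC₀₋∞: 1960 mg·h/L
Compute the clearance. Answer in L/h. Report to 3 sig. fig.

CL = Dose / AUC = 897 / 1960 = 0.4577 L/h

0.458 L/h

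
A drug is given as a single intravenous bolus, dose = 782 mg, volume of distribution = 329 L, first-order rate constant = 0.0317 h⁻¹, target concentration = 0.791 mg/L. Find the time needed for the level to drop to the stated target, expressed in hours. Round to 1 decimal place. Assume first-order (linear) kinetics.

C₀ = Dose / Vd = 782.0 / 329 = 2.377 mg/L
t = ln(C₀ / C) / k = ln(2.377 / 0.791) / 0.03170
  = ln(3.005) / 0.03170 = 1.100 / 0.03170 = 34.70 h

34.7 h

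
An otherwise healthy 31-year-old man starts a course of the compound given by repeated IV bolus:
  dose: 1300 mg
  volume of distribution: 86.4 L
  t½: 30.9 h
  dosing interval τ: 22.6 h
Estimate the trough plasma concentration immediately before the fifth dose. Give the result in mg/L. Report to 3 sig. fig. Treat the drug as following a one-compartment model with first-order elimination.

19.8 mg/L

C₀ per dose = Dose / Vd = 1300 / 86.4 = 15.05 mg/L
k = ln2 / t½ = 0.693147 / 30.9 = 0.02243 h⁻¹
Fraction remaining after one interval: r = e^(−kτ) = e^(−0.02243 × 22.6) = 0.6023
Before dose 5, 4 doses have been given (aged 1τ, 2τ, 3τ, 4τ).
C_trough = C₀ × (r + r² + … + r^4) = C₀ × r(1−r^4)/(1−r)
        = 15.05 × 0.6023 × (1 − 0.1316) / (1 − 0.6023) = 19.79 mg/L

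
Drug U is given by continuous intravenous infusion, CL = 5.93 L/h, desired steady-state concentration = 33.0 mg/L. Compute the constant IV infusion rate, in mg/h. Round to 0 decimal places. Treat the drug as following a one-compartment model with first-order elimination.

At steady state, infusion rate R₀ = Css × CL = 33.0 × 5.930 = 195.7 mg/h

196 mg/h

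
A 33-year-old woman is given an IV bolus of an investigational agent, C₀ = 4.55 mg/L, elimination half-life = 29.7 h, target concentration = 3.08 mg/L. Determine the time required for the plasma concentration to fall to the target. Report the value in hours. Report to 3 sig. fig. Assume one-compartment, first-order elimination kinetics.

16.7 h

k = ln2 / t½ = 0.693147 / 29.7 = 0.02334 h⁻¹
t = ln(C₀ / C) / k = ln(4.550 / 3.08) / 0.02334
  = ln(1.477) / 0.02334 = 0.3900 / 0.02334 = 16.71 h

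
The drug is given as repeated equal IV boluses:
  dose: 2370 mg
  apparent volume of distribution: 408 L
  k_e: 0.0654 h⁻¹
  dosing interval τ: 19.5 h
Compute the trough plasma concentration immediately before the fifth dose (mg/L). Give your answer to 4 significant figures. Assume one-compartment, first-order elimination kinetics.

C₀ per dose = Dose / Vd = 2370 / 408 = 5.809 mg/L
Fraction remaining after one interval: r = e^(−kτ) = e^(−0.06540 × 19.5) = 0.2793
Before dose 5, 4 doses have been given (aged 1τ, 2τ, 3τ, 4τ).
C_trough = C₀ × (r + r² + … + r^4) = C₀ × r(1−r^4)/(1−r)
        = 5.809 × 0.2793 × (1 − 0.006085) / (1 − 0.2793) = 2.238 mg/L

2.238 mg/L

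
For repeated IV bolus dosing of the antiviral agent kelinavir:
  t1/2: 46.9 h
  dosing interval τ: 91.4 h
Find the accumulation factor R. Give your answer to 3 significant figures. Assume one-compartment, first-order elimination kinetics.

1.35

k = ln2 / t½ = 0.693147 / 46.9 = 0.01478 h⁻¹
e^(−kτ) = e^(−0.01478 × 91.4) = 0.2590
Accumulation ratio R = 1 / (1 − e^(−kτ)) = 1 / (1 − 0.2590) = 1.350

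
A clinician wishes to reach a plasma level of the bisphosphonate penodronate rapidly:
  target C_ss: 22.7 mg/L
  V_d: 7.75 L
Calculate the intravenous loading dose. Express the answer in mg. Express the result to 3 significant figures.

176 mg

LD = Css × Vd = 22.7 × 7.75 = 175.9 mg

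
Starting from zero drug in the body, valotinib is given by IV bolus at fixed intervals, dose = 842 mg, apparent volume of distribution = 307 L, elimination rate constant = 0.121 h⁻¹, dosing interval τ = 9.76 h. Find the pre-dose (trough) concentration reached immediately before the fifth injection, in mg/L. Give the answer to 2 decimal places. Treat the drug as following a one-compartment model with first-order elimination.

C₀ per dose = Dose / Vd = 842 / 307 = 2.743 mg/L
Fraction remaining after one interval: r = e^(−kτ) = e^(−0.1210 × 9.76) = 0.3070
Before dose 5, 4 doses have been given (aged 1τ, 2τ, 3τ, 4τ).
C_trough = C₀ × (r + r² + … + r^4) = C₀ × r(1−r^4)/(1−r)
        = 2.743 × 0.3070 × (1 − 0.008883) / (1 − 0.3070) = 1.204 mg/L

1.20 mg/L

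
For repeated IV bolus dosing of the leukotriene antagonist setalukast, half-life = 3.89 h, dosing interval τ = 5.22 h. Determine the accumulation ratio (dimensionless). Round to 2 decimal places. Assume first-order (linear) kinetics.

1.65

k = ln2 / t½ = 0.693147 / 3.89 = 0.1782 h⁻¹
e^(−kτ) = e^(−0.1782 × 5.22) = 0.3945
Accumulation ratio R = 1 / (1 − e^(−kτ)) = 1 / (1 − 0.3945) = 1.652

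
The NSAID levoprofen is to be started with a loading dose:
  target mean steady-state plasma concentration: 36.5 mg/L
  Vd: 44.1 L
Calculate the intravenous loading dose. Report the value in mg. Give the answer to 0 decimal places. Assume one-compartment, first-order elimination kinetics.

1610 mg

LD = Css × Vd = 36.5 × 44.1 = 1610 mg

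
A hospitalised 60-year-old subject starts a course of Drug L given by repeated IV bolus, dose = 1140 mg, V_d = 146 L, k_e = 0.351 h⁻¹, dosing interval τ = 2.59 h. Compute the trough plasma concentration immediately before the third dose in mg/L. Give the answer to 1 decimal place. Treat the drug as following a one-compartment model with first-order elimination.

C₀ per dose = Dose / Vd = 1140 / 146 = 7.808 mg/L
Fraction remaining after one interval: r = e^(−kτ) = e^(−0.3510 × 2.59) = 0.4029
Before dose 3, 2 doses have been given (aged 1τ, 2τ).
C_trough = C₀ × (r + r²) = 7.808 × (0.4029 + 0.1623) = 4.413 mg/L

4.4 mg/L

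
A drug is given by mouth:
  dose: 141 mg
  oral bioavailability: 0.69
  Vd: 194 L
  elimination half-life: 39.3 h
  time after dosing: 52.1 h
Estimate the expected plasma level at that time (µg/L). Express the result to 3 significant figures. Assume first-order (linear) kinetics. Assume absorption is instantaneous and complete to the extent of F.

Amount reaching circulation = F × Dose = 0.69 × 141.0 = 97.29 mg
C₀ = F·Dose / Vd = 97.29 / 194 = 0.5015 mg/L
k = ln2 / t½ = 0.693147 / 39.3 = 0.01764 h⁻¹
C = C₀ · e^(−k·t) = 0.5015 × e^(−0.01764 × 52.1)
  = 0.5015 × 0.3989 = 0.2000 mg/L
Convert: 0.2000 mg/L × 1000 = 200.0 µg/L

200 µg/L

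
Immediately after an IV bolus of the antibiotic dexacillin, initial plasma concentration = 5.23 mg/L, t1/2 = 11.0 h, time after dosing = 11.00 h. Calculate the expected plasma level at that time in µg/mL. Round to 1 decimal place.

2.6 µg/mL

k = ln2 / t½ = 0.693147 / 11.0 = 0.06301 h⁻¹
t / t½ = 11.00 / 11.0 = 1 half-lives
C = C₀ × (1/2)^1 = 5.230 × 0.5000 = 2.615 mg/L
(2.615 mg/L = 2.615 µg/mL)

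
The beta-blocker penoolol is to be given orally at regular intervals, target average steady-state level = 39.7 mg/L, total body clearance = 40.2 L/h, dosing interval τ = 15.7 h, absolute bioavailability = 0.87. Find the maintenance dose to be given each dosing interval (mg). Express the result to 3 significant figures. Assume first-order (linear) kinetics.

28800 mg

At steady state, F × (Dose/τ) = Css × CL.
Dose = Css × CL × τ / F = 39.7 × 40.20 × 15.7 / 0.87 = 28800 mg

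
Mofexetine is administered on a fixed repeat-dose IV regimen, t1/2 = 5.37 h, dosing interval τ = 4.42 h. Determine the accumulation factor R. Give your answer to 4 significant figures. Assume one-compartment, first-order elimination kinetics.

2.300

k = ln2 / t½ = 0.693147 / 5.37 = 0.1291 h⁻¹
e^(−kτ) = e^(−0.1291 × 4.42) = 0.5652
Accumulation ratio R = 1 / (1 − e^(−kτ)) = 1 / (1 − 0.5652) = 2.300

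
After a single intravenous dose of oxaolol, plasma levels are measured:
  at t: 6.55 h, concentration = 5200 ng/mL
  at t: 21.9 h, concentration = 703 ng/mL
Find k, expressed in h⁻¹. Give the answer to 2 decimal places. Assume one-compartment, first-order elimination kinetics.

0.13 h⁻¹

k = ln(C₁/C₂) / (t₂ − t₁) = ln(5200/703) / (21.9 − 6.55)
  = 2.001 / 15.35 = 0.1304 h⁻¹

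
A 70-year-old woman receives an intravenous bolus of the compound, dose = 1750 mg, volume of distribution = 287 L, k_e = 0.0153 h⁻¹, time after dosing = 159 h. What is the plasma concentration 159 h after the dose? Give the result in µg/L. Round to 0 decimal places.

535 µg/L

C₀ = Dose / Vd = 1750 / 287 = 6.098 mg/L
C = C₀ · e^(−k·t) = 6.098 × e^(−0.01530 × 159)
  = 6.098 × 0.08780 = 0.5354 mg/L
Convert: 0.5354 mg/L × 1000 = 535.4 µg/L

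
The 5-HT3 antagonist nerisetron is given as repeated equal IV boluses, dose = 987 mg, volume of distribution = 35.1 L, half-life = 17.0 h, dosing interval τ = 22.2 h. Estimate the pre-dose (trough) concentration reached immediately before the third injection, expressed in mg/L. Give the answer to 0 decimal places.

C₀ per dose = Dose / Vd = 987 / 35.1 = 28.12 mg/L
k = ln2 / t½ = 0.693147 / 17.0 = 0.04077 h⁻¹
Fraction remaining after one interval: r = e^(−kτ) = e^(−0.04077 × 22.2) = 0.4045
Before dose 3, 2 doses have been given (aged 1τ, 2τ).
C_trough = C₀ × (r + r²) = 28.12 × (0.4045 + 0.1636) = 15.97 mg/L

16 mg/L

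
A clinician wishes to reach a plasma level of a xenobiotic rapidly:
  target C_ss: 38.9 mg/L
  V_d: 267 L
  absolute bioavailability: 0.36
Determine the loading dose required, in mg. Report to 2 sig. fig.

LD = Css × Vd / F = 38.9 × 267 / 0.36 = 28850 mg

29000 mg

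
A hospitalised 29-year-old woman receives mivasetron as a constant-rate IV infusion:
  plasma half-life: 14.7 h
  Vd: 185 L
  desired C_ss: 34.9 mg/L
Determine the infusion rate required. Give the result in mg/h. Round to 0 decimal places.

k = ln2 / t½ = 0.693147 / 14.7 = 0.04715 h⁻¹
CL = k × Vd = 0.04715 × 185 = 8.723 L/h
At steady state, infusion rate R₀ = Css × CL = 34.9 × 8.723 = 304.4 mg/h

304 mg/h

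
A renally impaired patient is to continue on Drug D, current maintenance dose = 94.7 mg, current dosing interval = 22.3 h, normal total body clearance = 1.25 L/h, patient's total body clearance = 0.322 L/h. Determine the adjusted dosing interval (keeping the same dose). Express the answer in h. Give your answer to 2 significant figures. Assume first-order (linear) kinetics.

To keep the same average steady-state level, dosing rate must scale with clearance.
CL ratio = 0.322 / 1.25 = 0.2576
New interval (same dose) = 22.3 / 0.2576 = 86.57 h

87 h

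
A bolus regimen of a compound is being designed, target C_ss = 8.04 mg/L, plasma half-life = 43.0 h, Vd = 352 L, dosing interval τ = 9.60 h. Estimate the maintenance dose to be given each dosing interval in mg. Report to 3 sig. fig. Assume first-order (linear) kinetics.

k = ln2 / t½ = 0.693147 / 43.0 = 0.01612 h⁻¹
CL = k × Vd = 0.01612 × 352 = 5.674 L/h
At steady state, Dose/τ = Css × CL.
Dose = Css × CL × τ = 8.04 × 5.674 × 9.60 = 437.9 mg

438 mg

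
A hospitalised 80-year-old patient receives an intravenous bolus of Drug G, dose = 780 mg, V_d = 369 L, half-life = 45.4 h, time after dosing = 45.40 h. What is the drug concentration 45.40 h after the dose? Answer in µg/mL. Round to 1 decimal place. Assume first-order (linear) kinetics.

C₀ = Dose / Vd = 780.0 / 369 = 2.114 mg/L
k = ln2 / t½ = 0.693147 / 45.4 = 0.01527 h⁻¹
t / t½ = 45.40 / 45.4 = 1 half-lives
C = C₀ × (1/2)^1 = 2.114 × 0.5000 = 1.057 mg/L
(1.057 mg/L = 1.057 µg/mL)

1.1 µg/mL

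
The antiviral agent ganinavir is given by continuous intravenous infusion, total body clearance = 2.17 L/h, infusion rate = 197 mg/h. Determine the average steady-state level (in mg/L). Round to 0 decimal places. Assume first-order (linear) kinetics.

At steady state Css = R₀ / CL = 197 / 2.170 = 90.78 mg/L

91 mg/L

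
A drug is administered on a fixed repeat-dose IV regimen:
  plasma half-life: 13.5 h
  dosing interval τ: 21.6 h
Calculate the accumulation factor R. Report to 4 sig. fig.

k = ln2 / t½ = 0.693147 / 13.5 = 0.05134 h⁻¹
e^(−kτ) = e^(−0.05134 × 21.6) = 0.3299
Accumulation ratio R = 1 / (1 − e^(−kτ)) = 1 / (1 − 0.3299) = 1.492

1.492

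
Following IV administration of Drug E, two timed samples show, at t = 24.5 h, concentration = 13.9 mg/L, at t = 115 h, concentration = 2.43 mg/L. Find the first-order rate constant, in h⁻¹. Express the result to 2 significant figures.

0.019 h⁻¹

k = ln(C₁/C₂) / (t₂ − t₁) = ln(13.9/2.43) / (115 − 24.5)
  = 1.744 / 90.50 = 0.01927 h⁻¹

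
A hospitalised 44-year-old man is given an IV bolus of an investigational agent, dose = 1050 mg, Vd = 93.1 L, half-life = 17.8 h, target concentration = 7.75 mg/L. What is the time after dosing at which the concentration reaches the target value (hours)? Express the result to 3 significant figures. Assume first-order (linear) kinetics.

9.63 h

C₀ = Dose / Vd = 1050 / 93.1 = 11.28 mg/L
k = ln2 / t½ = 0.693147 / 17.8 = 0.03894 h⁻¹
t = ln(C₀ / C) / k = ln(11.28 / 7.75) / 0.03894
  = ln(1.455) / 0.03894 = 0.3750 / 0.03894 = 9.630 h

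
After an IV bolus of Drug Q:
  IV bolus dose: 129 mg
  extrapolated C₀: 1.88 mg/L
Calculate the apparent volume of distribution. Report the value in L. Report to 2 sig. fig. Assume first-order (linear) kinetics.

Vd = Dose / C₀ = 129.0 / 1.88 = 68.62 L

69 L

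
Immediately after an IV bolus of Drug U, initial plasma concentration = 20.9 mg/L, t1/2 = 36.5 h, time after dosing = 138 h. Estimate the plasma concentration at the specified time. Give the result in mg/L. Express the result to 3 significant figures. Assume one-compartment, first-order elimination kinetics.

1.52 mg/L

k = ln2 / t½ = 0.693147 / 36.5 = 0.01899 h⁻¹
C = C₀ · e^(−k·t) = 20.90 × e^(−0.01899 × 138)
  = 20.90 × 0.07276 = 1.521 mg/L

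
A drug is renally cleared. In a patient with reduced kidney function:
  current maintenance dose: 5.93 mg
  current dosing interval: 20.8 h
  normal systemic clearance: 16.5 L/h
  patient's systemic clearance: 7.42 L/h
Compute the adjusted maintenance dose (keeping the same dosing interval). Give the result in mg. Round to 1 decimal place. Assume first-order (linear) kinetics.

To keep the same average steady-state level, dosing rate must scale with clearance.
CL ratio = 7.42 / 16.5 = 0.4497
New dose (same interval) = 5.93 × 0.4497 = 2.667 mg

2.7 mg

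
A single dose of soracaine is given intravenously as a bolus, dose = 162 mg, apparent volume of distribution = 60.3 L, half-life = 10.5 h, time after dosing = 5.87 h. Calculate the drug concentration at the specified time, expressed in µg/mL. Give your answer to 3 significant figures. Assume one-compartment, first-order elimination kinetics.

C₀ = Dose / Vd = 162.0 / 60.3 = 2.687 mg/L
k = ln2 / t½ = 0.693147 / 10.5 = 0.06601 h⁻¹
C = C₀ · e^(−k·t) = 2.687 × e^(−0.06601 × 5.87)
  = 2.687 × 0.6788 = 1.824 mg/L
(1.824 mg/L = 1.824 µg/mL)

1.82 µg/mL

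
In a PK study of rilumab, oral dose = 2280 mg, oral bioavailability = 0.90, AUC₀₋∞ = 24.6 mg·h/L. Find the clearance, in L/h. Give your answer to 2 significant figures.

83 L/h

CL = F·Dose / AUC = 0.90 × 2280 / 24.6 = 83.41 L/h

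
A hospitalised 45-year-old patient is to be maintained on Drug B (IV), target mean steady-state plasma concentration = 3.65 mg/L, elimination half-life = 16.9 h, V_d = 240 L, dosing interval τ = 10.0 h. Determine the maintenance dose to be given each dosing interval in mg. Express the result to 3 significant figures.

359 mg

k = ln2 / t½ = 0.693147 / 16.9 = 0.04101 h⁻¹
CL = k × Vd = 0.04101 × 240 = 9.842 L/h
At steady state, Dose/τ = Css × CL.
Dose = Css × CL × τ = 3.65 × 9.842 × 10.0 = 359.2 mg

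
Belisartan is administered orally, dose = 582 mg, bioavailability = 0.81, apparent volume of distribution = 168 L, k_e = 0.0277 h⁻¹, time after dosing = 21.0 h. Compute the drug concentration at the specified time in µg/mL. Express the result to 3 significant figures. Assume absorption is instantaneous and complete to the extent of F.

Amount reaching circulation = F × Dose = 0.81 × 582.0 = 471.4 mg
C₀ = F·Dose / Vd = 471.4 / 168 = 2.806 mg/L
C = C₀ · e^(−k·t) = 2.806 × e^(−0.02770 × 21.0)
  = 2.806 × 0.5589 = 1.568 mg/L
(1.568 mg/L = 1.568 µg/mL)

1.57 µg/mL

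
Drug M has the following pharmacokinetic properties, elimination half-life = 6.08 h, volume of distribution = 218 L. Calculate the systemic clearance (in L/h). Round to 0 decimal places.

25 L/h

k = ln2 / t½ = 0.693147 / 6.08 = 0.1140 h⁻¹
CL = k × Vd = 0.1140 × 218 = 24.85 L/h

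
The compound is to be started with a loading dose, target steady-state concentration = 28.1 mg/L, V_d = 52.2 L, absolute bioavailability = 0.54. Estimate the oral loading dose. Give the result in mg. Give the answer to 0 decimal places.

2716 mg

LD = Css × Vd / F = 28.1 × 52.2 / 0.54 = 2716 mg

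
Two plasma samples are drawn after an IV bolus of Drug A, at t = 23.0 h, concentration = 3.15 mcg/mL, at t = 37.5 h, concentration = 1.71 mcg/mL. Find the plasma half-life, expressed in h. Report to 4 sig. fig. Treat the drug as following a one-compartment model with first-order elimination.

k = ln(C₁/C₂) / (t₂ − t₁) = ln(3.15/1.71) / (37.5 − 23.0)
  = 0.6109 / 14.50 = 0.04213 h⁻¹
t½ = ln2 / k = 0.693147 / 0.04213 = 16.45 h

16.45 h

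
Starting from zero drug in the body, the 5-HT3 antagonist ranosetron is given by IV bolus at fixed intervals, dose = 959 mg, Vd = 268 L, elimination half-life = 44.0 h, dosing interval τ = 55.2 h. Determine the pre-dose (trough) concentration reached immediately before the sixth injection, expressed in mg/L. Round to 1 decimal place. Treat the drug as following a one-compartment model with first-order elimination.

C₀ per dose = Dose / Vd = 959 / 268 = 3.578 mg/L
k = ln2 / t½ = 0.693147 / 44.0 = 0.01575 h⁻¹
Fraction remaining after one interval: r = e^(−kτ) = e^(−0.01575 × 55.2) = 0.4192
Before dose 6, 5 doses have been given (aged 1τ, 2τ, 3τ, 4τ, 5τ).
C_trough = C₀ × (r + r² + … + r^5) = C₀ × r(1−r^5)/(1−r)
        = 3.578 × 0.4192 × (1 − 0.01295) / (1 − 0.4192) = 2.549 mg/L

2.5 mg/L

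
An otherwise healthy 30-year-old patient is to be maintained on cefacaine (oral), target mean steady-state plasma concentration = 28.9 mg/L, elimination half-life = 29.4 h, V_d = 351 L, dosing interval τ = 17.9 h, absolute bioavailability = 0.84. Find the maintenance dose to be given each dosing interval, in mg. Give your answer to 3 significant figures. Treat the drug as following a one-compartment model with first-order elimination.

5100 mg

k = ln2 / t½ = 0.693147 / 29.4 = 0.02358 h⁻¹
CL = k × Vd = 0.02358 × 351 = 8.277 L/h
At steady state, F × (Dose/τ) = Css × CL.
Dose = Css × CL × τ / F = 28.9 × 8.277 × 17.9 / 0.84 = 5097 mg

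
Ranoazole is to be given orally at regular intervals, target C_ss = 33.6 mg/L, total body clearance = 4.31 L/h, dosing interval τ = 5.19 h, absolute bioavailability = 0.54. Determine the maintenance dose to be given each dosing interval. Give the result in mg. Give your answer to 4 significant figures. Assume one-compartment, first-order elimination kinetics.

1392 mg

At steady state, F × (Dose/τ) = Css × CL.
Dose = Css × CL × τ / F = 33.6 × 4.310 × 5.19 / 0.54 = 1392 mg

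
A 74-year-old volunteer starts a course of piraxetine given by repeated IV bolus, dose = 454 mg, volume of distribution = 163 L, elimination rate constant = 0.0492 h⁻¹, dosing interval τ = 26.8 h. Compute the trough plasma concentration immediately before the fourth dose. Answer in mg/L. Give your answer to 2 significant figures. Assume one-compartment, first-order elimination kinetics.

1.0 mg/L

C₀ per dose = Dose / Vd = 454 / 163 = 2.785 mg/L
Fraction remaining after one interval: r = e^(−kτ) = e^(−0.04920 × 26.8) = 0.2675
Before dose 4, 3 doses have been given (aged 1τ, 2τ, 3τ).
C_trough = C₀ × (r + r² + … + r^3) = C₀ × r(1−r^3)/(1−r)
        = 2.785 × 0.2675 × (1 − 0.01914) / (1 − 0.2675) = 0.9976 mg/L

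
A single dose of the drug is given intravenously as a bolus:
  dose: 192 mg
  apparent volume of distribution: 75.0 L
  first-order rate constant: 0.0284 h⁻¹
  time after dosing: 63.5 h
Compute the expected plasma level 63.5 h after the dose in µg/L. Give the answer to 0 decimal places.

422 µg/L

C₀ = Dose / Vd = 192.0 / 75.0 = 2.560 mg/L
C = C₀ · e^(−k·t) = 2.560 × e^(−0.02840 × 63.5)
  = 2.560 × 0.1647 = 0.4216 mg/L
Convert: 0.4216 mg/L × 1000 = 421.6 µg/L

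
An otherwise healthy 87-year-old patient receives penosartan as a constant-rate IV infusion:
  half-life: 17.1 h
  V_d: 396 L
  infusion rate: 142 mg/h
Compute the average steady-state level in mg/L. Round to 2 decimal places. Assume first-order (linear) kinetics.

8.85 mg/L

k = ln2 / t½ = 0.693147 / 17.1 = 0.04053 h⁻¹
CL = k × Vd = 0.04053 × 396 = 16.05 L/h
At steady state Css = R₀ / CL = 142 / 16.05 = 8.847 mg/L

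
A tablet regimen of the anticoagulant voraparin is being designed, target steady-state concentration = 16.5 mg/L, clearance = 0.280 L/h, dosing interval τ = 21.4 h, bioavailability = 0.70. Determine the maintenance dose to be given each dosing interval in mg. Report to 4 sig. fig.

141.2 mg

At steady state, F × (Dose/τ) = Css × CL.
Dose = Css × CL × τ / F = 16.5 × 0.2800 × 21.4 / 0.70 = 141.2 mg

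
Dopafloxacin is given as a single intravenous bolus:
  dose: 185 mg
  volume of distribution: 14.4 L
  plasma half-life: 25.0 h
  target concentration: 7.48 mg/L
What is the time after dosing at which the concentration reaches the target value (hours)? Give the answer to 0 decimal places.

20 h

C₀ = Dose / Vd = 185.0 / 14.4 = 12.85 mg/L
k = ln2 / t½ = 0.693147 / 25.0 = 0.02773 h⁻¹
t = ln(C₀ / C) / k = ln(12.85 / 7.48) / 0.02773
  = ln(1.718) / 0.02773 = 0.5412 / 0.02773 = 19.52 h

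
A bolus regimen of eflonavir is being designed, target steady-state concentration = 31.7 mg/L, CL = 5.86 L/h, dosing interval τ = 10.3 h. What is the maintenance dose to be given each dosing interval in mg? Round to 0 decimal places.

1913 mg

At steady state, Dose/τ = Css × CL.
Dose = Css × CL × τ = 31.7 × 5.860 × 10.3 = 1913 mg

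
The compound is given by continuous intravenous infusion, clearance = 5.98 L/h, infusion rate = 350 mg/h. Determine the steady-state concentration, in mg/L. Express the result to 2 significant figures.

59 mg/L

At steady state Css = R₀ / CL = 350 / 5.980 = 58.53 mg/L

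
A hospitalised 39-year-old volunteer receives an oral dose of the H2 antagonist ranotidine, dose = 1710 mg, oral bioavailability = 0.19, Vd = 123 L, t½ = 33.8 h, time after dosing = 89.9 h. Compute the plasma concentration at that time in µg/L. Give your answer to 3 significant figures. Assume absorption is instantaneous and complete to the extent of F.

418 µg/L

Amount reaching circulation = F × Dose = 0.19 × 1710 = 324.9 mg
C₀ = F·Dose / Vd = 324.9 / 123 = 2.641 mg/L
k = ln2 / t½ = 0.693147 / 33.8 = 0.02051 h⁻¹
C = C₀ · e^(−k·t) = 2.641 × e^(−0.02051 × 89.9)
  = 2.641 × 0.1582 = 0.4178 mg/L
Convert: 0.4178 mg/L × 1000 = 417.8 µg/L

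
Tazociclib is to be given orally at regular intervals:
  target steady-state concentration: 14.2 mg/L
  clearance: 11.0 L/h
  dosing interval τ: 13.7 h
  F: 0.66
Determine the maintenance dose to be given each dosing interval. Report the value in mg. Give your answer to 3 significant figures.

At steady state, F × (Dose/τ) = Css × CL.
Dose = Css × CL × τ / F = 14.2 × 11.00 × 13.7 / 0.66 = 3242 mg

3240 mg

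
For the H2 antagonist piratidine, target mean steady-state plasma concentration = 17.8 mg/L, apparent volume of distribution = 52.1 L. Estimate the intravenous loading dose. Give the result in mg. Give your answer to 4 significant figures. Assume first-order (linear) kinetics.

927.4 mg

LD = Css × Vd = 17.8 × 52.1 = 927.4 mg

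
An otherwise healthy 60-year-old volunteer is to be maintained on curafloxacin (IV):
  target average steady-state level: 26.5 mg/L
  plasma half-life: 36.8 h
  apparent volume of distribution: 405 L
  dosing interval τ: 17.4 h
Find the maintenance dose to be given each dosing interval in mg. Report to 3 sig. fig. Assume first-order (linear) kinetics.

k = ln2 / t½ = 0.693147 / 36.8 = 0.01884 h⁻¹
CL = k × Vd = 0.01884 × 405 = 7.630 L/h
At steady state, Dose/τ = Css × CL.
Dose = Css × CL × τ = 26.5 × 7.630 × 17.4 = 3518 mg

3520 mg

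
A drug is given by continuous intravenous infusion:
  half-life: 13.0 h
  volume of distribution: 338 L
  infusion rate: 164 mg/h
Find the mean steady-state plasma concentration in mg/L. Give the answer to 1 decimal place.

k = ln2 / t½ = 0.693147 / 13.0 = 0.05332 h⁻¹
CL = k × Vd = 0.05332 × 338 = 18.02 L/h
At steady state Css = R₀ / CL = 164 / 18.02 = 9.101 mg/L

9.1 mg/L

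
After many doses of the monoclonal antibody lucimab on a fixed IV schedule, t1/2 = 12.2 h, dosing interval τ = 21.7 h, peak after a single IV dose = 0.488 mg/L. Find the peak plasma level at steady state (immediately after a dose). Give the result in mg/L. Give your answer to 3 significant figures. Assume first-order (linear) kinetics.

0.689 mg/L

k = ln2 / t½ = 0.693147 / 12.2 = 0.05682 h⁻¹
e^(−kτ) = e^(−0.05682 × 21.7) = 0.2914
Accumulation ratio R = 1 / (1 − e^(−kτ)) = 1 / (1 − 0.2914) = 1.411
Steady-state peak = C₀ × R = 0.488 × 1.411 = 0.6886 mg/L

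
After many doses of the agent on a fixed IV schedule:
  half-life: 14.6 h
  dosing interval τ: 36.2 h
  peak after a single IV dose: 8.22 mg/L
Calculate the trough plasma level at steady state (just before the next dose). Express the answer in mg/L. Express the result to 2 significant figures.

1.8 mg/L

k = ln2 / t½ = 0.693147 / 14.6 = 0.04748 h⁻¹
e^(−kτ) = e^(−0.04748 × 36.2) = 0.1793
Accumulation ratio R = 1 / (1 − e^(−kτ)) = 1 / (1 − 0.1793) = 1.218
Steady-state trough = C₀ × R × e^(−kτ) = 8.22 × 1.218 × 0.1793 = 1.795 mg/L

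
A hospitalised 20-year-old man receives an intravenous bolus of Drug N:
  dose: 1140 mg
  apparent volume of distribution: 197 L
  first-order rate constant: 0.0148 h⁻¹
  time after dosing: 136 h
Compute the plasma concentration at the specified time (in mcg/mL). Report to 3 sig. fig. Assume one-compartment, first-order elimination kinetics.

0.773 mcg/mL

C₀ = Dose / Vd = 1140 / 197 = 5.787 mg/L
C = C₀ · e^(−k·t) = 5.787 × e^(−0.01480 × 136)
  = 5.787 × 0.1336 = 0.7731 mg/L
(0.7731 mg/L = 0.7731 mcg/mL)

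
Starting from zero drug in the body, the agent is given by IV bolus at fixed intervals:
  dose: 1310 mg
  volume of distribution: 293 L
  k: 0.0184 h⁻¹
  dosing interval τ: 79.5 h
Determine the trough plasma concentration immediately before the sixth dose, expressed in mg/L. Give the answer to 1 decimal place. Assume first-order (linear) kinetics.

1.3 mg/L

C₀ per dose = Dose / Vd = 1310 / 293 = 4.471 mg/L
Fraction remaining after one interval: r = e^(−kτ) = e^(−0.01840 × 79.5) = 0.2316
Before dose 6, 5 doses have been given (aged 1τ, 2τ, 3τ, 4τ, 5τ).
C_trough = C₀ × (r + r² + … + r^5) = C₀ × r(1−r^5)/(1−r)
        = 4.471 × 0.2316 × (1 − 0.0006663) / (1 − 0.2316) = 1.347 mg/L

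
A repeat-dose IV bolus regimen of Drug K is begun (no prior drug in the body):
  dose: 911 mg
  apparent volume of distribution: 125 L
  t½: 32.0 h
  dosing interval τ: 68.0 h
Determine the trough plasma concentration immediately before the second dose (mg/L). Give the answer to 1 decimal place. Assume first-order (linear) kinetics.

1.7 mg/L

C₀ per dose = Dose / Vd = 911 / 125 = 7.288 mg/L
k = ln2 / t½ = 0.693147 / 32.0 = 0.02166 h⁻¹
Fraction remaining after one interval: r = e^(−kτ) = e^(−0.02166 × 68.0) = 0.2293
Before dose 2, 1 dose has been given (aged 1τ).
C_trough = C₀ × r = 7.288 × 0.2293 = 1.671 mg/L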